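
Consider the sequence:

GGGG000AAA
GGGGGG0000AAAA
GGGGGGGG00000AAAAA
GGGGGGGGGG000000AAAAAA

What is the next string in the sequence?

The n-th term is 2n G's then n+1 0's then n+1 A's, where the shown terms are n = 2, 3, 4, 5.
Setting n = 6 gives 12, 7, 7 characters in each block.

GGGGGGGGGGGG0000000AAAAAAA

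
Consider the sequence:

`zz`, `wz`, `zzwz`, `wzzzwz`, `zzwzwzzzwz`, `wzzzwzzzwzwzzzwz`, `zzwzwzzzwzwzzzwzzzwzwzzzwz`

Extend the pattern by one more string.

This is a Fibonacci-style word recurrence s(k) = s(k−2)·s(k−1): e.g. zz·wz = zzwz.
The next term joins wzzzwzzzwzwzzzwz and zzwzwzzzwzwzzzwzzzwzwzzzwz.

wzzzwzzzwzwzzzwzzzwzwzzzwzwzzzwzzzwzwzzzwz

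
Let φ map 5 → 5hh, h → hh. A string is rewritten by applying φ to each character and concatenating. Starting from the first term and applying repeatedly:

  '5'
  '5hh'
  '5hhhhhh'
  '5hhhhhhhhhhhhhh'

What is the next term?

5hhhhhhhhhhhhhhhhhhhhhhhhhhhhhh

Applying the rule to each of the 15 symbols of 5hhhhhhhhhhhhhh gives the pieces 5hh hh hh hh hh hh hh hh hh hh hh hh hh hh hh, which concatenate to the answer.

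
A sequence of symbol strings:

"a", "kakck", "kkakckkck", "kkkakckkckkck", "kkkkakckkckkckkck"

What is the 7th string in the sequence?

kkkkkkakckkckkckkckkckkck

Every step adds k to the front and kck to the end of the previous string.
From kkkkakckkckkckkck, 2 further steps: kkkkakckkckkckkck → kkkkkakckkckkckkckkck → (answer).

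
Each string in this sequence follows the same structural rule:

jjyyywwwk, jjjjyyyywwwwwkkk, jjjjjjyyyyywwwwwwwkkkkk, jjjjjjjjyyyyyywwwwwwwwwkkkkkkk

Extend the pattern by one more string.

jjjjjjjjjjyyyyyyywwwwwwwwwwwkkkkkkkkk

Each string has the form j^{2n} y^{n+2} w^{2n+1} k^{2n-1} (n = 1, 2, …).
At n = 5 the blocks have lengths 10, 7, 11, 9.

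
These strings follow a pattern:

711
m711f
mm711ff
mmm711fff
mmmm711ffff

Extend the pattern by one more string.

mmmmm711fffff

Every step adds m to the front and f to the end of the previous string.
So the next term is m·mmmm711ffff·f.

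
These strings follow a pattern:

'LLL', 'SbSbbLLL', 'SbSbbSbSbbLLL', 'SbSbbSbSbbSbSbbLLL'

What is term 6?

The strings grow by a fixed prefix SbSbb each time.
From SbSbbSbSbbSbSbbLLL, 2 further steps: SbSbbSbSbbSbSbbLLL → SbSbbSbSbbSbSbbSbSbbLLL → (answer).

SbSbbSbSbbSbSbbSbSbbSbSbbLLL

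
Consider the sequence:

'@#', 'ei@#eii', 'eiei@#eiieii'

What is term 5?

Every step adds ei to the front and eii to the end of the previous string.
From eiei@#eiieii, 2 further steps: eiei@#eiieii → eieiei@#eiieiieii → (answer).

eieieiei@#eiieiieiieii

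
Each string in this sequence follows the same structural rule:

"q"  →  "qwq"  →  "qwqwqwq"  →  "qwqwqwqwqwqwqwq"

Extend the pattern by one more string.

Every step duplicates the string with 'w' between the halves.
Doubling qwqwqwqwqwqwqwq with 'w' between the halves:

qwqwqwqwqwqwqwqwqwqwqwqwqwqwqwq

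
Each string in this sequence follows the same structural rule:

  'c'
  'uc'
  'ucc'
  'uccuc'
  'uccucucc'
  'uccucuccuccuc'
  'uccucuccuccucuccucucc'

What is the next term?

Each term (from the third on) is the previous term followed by the one before it: term 3 = uc·c = ucc.
The next term joins uccucuccuccucuccucucc and uccucuccuccuc.

uccucuccuccucuccucuccuccucuccuccuc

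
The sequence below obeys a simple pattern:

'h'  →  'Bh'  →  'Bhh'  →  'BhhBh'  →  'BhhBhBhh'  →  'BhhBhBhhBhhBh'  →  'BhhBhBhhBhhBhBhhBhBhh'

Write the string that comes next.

BhhBhBhhBhhBhBhhBhBhhBhhBhBhhBhhBh

This is a Fibonacci-style word recurrence s(k) = s(k−1)·s(k−2): e.g. Bh·h = Bhh.
Continuing: BhhBhBhhBhhBhBhhBhBhh · BhhBhBhhBhhBh gives term 8.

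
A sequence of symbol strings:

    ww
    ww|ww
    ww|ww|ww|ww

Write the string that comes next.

s(k+1) = s(k)·|·s(k) — each term doubles the last with '|' between the halves.
Doubling ww|ww|ww|ww with '|' between the halves:

ww|ww|ww|ww|ww|ww|ww|ww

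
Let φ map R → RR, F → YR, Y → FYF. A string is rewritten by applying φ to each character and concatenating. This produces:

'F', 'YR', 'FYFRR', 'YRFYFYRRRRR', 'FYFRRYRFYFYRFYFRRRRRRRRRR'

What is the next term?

YRFYFYRRRRRFYFRRYRFYFYRFYFRRYRFYFYRRRRRRRRRRRRRRRRRRRRR

Applying the rule to each of the 25 symbols of FYFRRYRFYFYRFYFRRRRRRRRRR gives the pieces YR FYF YR RR RR FYF RR YR FYF YR FYF RR YR FYF YR RR RR RR RR RR RR RR RR RR RR, which concatenate to the answer.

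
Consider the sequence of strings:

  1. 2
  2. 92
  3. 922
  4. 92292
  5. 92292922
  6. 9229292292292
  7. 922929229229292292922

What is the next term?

9229292292292922929229229292292292

From term 3 onward, concatenate the last term with the second-to-last: 92·2 = 922, 922·92 = 92292, …
Continuing: 922929229229292292922 · 9229292292292 gives term 8.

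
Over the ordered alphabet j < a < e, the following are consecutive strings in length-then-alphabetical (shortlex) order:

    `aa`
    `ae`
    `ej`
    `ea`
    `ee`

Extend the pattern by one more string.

After ee the length-2 strings are exhausted; the first length-3 string is 3 copies of j.

jjj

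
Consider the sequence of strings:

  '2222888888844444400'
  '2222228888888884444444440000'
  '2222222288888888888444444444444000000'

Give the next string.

2222222222888888888888844444444444444400000000

Term n consists of 2n 2's, followed by 2n+3 8's, followed by 3n 4's, followed by 2n-2 0's, where the shown terms are n = 2, 3, 4.
At n = 5 the blocks have lengths 10, 13, 15, 8.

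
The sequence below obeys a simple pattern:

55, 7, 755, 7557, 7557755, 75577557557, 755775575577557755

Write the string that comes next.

75577557557755775575577557557

Each term (from the third on) is the previous term followed by the one before it: term 3 = 7·55 = 755.
Continuing: 755775575577557755 · 75577557557 gives term 8.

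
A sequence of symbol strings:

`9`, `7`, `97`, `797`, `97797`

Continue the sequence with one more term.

79797797

Each term (from the third on) is the two preceding terms concatenated in order: term 3 = 9·7 = 97.
The next term joins 797 and 97797.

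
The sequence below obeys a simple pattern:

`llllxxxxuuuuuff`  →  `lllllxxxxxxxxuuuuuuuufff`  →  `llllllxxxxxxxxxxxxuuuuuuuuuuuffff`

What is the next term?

lllllllxxxxxxxxxxxxxxxxuuuuuuuuuuuuuufffff

The n-th term is n+3 l's then 4n x's then 3n+2 u's then n+1 f's (n = 1, 2, …).
Setting n = 4 gives 7, 16, 14, 5 characters in each block.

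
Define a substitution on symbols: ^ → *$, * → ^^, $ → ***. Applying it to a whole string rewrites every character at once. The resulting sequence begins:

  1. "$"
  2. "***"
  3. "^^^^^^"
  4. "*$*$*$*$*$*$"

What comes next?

^^***^^***^^***^^***^^***^^***

Rewriting each symbol of *$*$*$*$*$*$: *→^^, $→***, *→^^, $→***, *→^^, $→***, *→^^, $→***, *→^^, $→***, *→^^, $→***, which concatenates to ^^ *** ^^ *** ^^ *** ^^ *** ^^ *** ^^ ***.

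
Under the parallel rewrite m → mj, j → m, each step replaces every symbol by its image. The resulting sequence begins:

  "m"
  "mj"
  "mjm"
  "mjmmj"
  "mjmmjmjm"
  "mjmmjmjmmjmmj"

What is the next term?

mjmmjmjmmjmmjmjmmjmjm

φ(mjmmjmjmmjmmj) expands symbol-by-symbol to mj m mj mj m mj m mj mj m mj mj m; joining the 13 pieces gives the next term.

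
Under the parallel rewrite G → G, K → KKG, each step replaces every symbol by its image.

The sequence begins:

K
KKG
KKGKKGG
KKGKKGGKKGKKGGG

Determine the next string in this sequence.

KKGKKGGKKGKKGGGKKGKKGGKKGKKGGGG

Replace each of the 15 characters of KKGKKGGKKGKKGGG in place — KKG KKG G KKG KKG G G KKG KKG G KKG KKG G G G — and concatenate.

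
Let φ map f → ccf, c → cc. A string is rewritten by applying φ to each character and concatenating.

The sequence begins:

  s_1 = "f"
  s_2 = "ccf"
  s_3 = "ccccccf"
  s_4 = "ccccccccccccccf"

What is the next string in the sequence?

ccccccccccccccccccccccccccccccf

φ(ccccccccccccccf) expands symbol-by-symbol to cc cc cc cc cc cc cc cc cc cc cc cc cc cc ccf; joining the 15 pieces gives the next term.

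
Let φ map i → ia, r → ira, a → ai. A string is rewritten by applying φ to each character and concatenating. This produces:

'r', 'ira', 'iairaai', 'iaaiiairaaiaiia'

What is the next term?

Applying the rule to each of the 15 symbols of iaaiiairaaiaiia gives the pieces ia ai ai ia ia ai ia ira ai ai ia ai ia ia ai, which concatenate to the answer.

iaaiaiiaiaaiiairaaiaiiaaiiaiaai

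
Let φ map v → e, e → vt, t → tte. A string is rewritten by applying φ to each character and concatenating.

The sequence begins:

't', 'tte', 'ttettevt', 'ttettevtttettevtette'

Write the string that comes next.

Rewriting the 20 symbols of ttettevtttettevtette one by one yields tte tte vt tte tte vt e tte tte tte vt tte tte vt e tte vt tte tte vt; concatenated:

ttettevtttettevtettettettevtttettevtettevtttettevt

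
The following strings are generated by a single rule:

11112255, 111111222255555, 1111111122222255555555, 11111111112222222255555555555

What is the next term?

Each string has the form 1^{2n+2} 2^{2n} 5^{3n-1} (n = 1, 2, …).
For the next term, n = 5, so the run lengths are 12, 10, 14.

111111111111222222222255555555555555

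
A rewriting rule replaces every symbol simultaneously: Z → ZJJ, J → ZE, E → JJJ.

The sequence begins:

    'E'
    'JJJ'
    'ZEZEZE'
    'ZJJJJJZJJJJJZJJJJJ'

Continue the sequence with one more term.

ZJJZEZEZEZEZEZJJZEZEZEZEZEZJJZEZEZEZEZE

Applying the rule to each of the 18 symbols of ZJJJJJZJJJJJZJJJJJ gives the pieces ZJJ ZE ZE ZE ZE ZE ZJJ ZE ZE ZE ZE ZE ZJJ ZE ZE ZE ZE ZE, which concatenate to the answer.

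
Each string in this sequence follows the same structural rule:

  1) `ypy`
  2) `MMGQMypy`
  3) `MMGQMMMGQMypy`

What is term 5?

MMGQMMMGQMMMGQMMMGQMypy

Each term is the previous one with MMGQM prepended.
From MMGQMMMGQMypy, 2 further steps: MMGQMMMGQMypy → MMGQMMMGQMMMGQMypy → (answer).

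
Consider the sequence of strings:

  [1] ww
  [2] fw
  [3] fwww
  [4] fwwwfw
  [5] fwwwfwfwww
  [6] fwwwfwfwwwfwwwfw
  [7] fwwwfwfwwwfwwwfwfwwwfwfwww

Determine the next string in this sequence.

fwwwfwfwwwfwwwfwfwwwfwfwwwfwwwfwfwwwfwwwfw

This is a Fibonacci-style word recurrence s(k) = s(k−1)·s(k−2): e.g. fw·ww = fwww.
So term 8 is fwwwfwfwwwfwwwfwfwwwfwfwww·fwwwfwfwwwfwwwfw.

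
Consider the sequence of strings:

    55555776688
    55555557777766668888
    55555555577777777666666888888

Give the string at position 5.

55555555555557777777777777766666666668888888888

Term n consists of 2n+3 5's, followed by 3n-1 7's, followed by 2n 6's, followed by 2n 8's (n = 1, 2, …).
Setting n = 5 gives 13, 14, 10, 10 characters in each block.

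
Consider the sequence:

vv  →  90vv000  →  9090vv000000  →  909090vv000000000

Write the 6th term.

9090909090vv000000000000000

Every step adds 90 to the front and 000 to the end of the previous string.
From 909090vv000000000, 2 further steps: 909090vv000000000 → 90909090vv000000000000 → (answer).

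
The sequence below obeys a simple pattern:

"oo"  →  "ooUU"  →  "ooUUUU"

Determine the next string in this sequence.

ooUUUUUU

The strings grow by a fixed suffix UU each time.
So the next term is ooUUUU·UU.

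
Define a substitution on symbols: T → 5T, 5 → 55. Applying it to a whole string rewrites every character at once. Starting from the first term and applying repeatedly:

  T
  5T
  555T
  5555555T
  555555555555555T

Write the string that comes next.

5555555555555555555555555555555T

Applying the rule to each of the 16 symbols of 555555555555555T gives the pieces 55 55 55 55 55 55 55 55 55 55 55 55 55 55 55 5T, which concatenate to the answer.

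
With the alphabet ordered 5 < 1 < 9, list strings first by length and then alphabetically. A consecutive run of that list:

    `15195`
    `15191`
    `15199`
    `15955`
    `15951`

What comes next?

15959

The successor of 15951 increments the rightmost position that isn't already 9 and resets every position after it to 5.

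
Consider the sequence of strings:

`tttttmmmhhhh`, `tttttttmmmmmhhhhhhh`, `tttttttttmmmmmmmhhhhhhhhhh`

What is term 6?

tttttttttttttttmmmmmmmmmmmmmhhhhhhhhhhhhhhhhhhh

The n-th term is 2n+1 t's then 2n-1 m's then 3n-2 h's, where the shown terms are n = 2, 3, 4.
At n = 7 the blocks have lengths 15, 13, 19.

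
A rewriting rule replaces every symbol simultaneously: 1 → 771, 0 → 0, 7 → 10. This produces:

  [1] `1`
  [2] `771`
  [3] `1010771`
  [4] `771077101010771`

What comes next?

φ(771077101010771) expands symbol-by-symbol to 10 10 771 0 10 10 771 0 771 0 771 0 10 10 771; joining the 15 pieces gives the next term.

1010771010107710771077101010771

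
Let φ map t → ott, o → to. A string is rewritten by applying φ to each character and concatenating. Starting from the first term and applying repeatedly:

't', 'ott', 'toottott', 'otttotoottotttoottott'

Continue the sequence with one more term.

φ(otttotoottotttoottott) expands symbol-by-symbol to to ott ott ott to ott to to ott ott to ott ott ott to to ott ott to ott ott; joining the 21 pieces gives the next term.

toottottotttootttotoottotttoottottotttotoottotttoottott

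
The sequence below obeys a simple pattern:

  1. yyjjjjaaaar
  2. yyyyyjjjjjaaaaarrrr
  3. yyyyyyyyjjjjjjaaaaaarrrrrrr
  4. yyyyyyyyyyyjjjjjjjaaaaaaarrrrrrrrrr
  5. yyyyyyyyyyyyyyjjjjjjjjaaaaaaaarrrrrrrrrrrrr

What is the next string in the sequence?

The n-th term is 3n-1 y's then n+3 j's then n+3 a's then 3n-2 r's (n = 1, 2, …).
At n = 6 the blocks have lengths 17, 9, 9, 16.

yyyyyyyyyyyyyyyyyjjjjjjjjjaaaaaaaaarrrrrrrrrrrrrrrr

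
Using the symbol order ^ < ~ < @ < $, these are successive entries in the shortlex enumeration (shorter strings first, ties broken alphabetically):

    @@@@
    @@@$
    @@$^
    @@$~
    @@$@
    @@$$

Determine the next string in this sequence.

@$^^

Find the rightmost character of @@$$ below $, bump it to the next letter, and reset everything to its right to ^.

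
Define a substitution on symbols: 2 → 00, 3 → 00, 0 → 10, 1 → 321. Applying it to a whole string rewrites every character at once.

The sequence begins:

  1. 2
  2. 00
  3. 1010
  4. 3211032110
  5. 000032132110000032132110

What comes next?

Rewriting the 24 symbols of 000032132110000032132110 one by one yields 10 10 10 10 00 00 321 00 00 321 321 10 10 10 10 10 00 00 321 00 00 321 321 10; concatenated:

101010100000321000032132110101010100000321000032132110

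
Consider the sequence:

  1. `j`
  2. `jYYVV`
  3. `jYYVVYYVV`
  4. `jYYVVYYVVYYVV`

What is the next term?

Every step adds YYVV to the end: s(k+1) = s(k)·YYVV.
One more step from jYYVVYYVVYYVV gives the answer.

jYYVVYYVVYYVVYYVV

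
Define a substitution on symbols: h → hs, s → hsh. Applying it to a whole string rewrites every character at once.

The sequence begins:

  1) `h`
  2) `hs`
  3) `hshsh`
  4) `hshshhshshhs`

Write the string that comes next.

Apply φ to hshshhshshhs symbol by symbol: h→hs, s→hsh, h→hs, s→hsh, h→hs, h→hs, s→hsh, h→hs, s→hsh, h→hs, h→hs, s→hsh; joined: hs hsh hs hsh hs hs hsh hs hsh hs hs hsh.

hshshhshshhshshshhshshhshshsh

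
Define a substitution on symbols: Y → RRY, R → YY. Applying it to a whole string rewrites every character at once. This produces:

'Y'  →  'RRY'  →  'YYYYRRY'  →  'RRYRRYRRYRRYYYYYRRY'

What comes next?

φ(RRYRRYRRYRRYYYYYRRY) expands symbol-by-symbol to YY YY RRY YY YY RRY YY YY RRY YY YY RRY RRY RRY RRY RRY YY YY RRY; joining the 19 pieces gives the next term.

YYYYRRYYYYYRRYYYYYRRYYYYYRRYRRYRRYRRYRRYYYYYRRY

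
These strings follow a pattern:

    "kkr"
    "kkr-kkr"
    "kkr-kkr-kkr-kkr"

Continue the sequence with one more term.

Each string is two copies of the previous one joined by '-'.
So the next term is two copies of kkr-kkr-kkr-kkr with '-' between the halves.

kkr-kkr-kkr-kkr-kkr-kkr-kkr-kkr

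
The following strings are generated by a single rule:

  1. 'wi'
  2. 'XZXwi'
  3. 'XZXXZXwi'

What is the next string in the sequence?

XZXXZXXZXwi

Each term is the previous one with XZX prepended.
One more step from XZXXZXwi gives the answer.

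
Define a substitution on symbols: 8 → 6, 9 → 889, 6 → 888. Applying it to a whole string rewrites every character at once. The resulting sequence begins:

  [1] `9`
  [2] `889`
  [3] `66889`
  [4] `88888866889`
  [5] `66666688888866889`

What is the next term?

φ(66666688888866889) expands symbol-by-symbol to 888 888 888 888 888 888 6 6 6 6 6 6 888 888 6 6 889; joining the 17 pieces gives the next term.

88888888888888888866666688888866889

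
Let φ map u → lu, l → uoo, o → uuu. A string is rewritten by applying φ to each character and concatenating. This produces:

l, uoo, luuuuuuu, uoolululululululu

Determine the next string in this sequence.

Rewriting the 17 symbols of uoolululululululu one by one yields lu uuu uuu uoo lu uoo lu uoo lu uoo lu uoo lu uoo lu uoo lu; concatenated:

luuuuuuuuooluuooluuooluuooluuooluuooluuoolu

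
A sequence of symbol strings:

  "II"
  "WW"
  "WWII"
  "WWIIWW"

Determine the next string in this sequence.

WWIIWWWWII

From term 3 onward, concatenate the last term with the second-to-last: WW·II = WWII, WWII·WW = WWIIWW, …
The next term joins WWIIWW and WWII.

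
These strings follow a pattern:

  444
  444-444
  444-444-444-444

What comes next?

444-444-444-444-444-444-444-444

Every step duplicates the string with '-' between the halves.
One more doubling of 444-444-444-444 gives the answer.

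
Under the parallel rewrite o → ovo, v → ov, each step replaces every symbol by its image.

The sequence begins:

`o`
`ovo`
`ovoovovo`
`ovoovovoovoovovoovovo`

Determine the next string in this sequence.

Rewriting the 21 symbols of ovoovovoovoovovoovovo one by one yields ovo ov ovo ovo ov ovo ov ovo ovo ov ovo ovo ov ovo ov ovo ovo ov ovo ov ovo; concatenated:

ovoovovoovoovovoovovoovoovovoovoovovoovovoovoovovoovovo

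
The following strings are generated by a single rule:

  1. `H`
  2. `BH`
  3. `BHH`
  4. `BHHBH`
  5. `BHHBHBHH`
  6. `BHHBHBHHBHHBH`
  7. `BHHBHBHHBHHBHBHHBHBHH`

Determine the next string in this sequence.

From term 3 onward, concatenate the last term with the second-to-last: BH·H = BHH, BHH·BH = BHHBH, …
The next term joins BHHBHBHHBHHBHBHHBHBHH and BHHBHBHHBHHBH.

BHHBHBHHBHHBHBHHBHBHHBHHBHBHHBHHBH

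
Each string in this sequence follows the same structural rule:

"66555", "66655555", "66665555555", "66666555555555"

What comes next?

Term n consists of n+1 6's, followed by 2n+1 5's (n = 1, 2, …).
Setting n = 5 gives 6, 11 characters in each block.

66666655555555555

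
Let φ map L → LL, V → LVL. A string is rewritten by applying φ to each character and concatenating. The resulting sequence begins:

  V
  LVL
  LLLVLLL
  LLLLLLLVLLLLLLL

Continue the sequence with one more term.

LLLLLLLLLLLLLLLVLLLLLLLLLLLLLLL

Applying the rule to each of the 15 symbols of LLLLLLLVLLLLLLL gives the pieces LL LL LL LL LL LL LL LVL LL LL LL LL LL LL LL, which concatenate to the answer.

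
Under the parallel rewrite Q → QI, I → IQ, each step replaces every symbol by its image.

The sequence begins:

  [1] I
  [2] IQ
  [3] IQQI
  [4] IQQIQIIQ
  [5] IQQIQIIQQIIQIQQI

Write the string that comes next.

φ(IQQIQIIQQIIQIQQI) expands symbol-by-symbol to IQ QI QI IQ QI IQ IQ QI QI IQ IQ QI IQ QI QI IQ; joining the 16 pieces gives the next term.

IQQIQIIQQIIQIQQIQIIQIQQIIQQIQIIQ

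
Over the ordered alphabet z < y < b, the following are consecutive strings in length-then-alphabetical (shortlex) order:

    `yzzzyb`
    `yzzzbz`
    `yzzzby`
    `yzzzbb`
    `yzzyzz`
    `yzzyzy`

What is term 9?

yzzyyy

Advancing 3 positions from yzzyzy through yzzyzy → yzzyzb → yzzyyz reaches term 9.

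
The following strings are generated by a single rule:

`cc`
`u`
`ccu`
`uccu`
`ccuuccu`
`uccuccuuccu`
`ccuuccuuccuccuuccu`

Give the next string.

uccuccuuccuccuuccuuccuccuuccu

From term 3 onward, concatenate the second-to-last term with the last: cc·u = ccu, u·ccu = uccu, …
So term 8 is uccuccuuccu·ccuuccuuccuccuuccu.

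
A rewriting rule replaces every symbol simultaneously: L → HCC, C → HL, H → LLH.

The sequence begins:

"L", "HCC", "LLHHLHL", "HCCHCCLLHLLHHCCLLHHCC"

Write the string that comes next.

LLHHLHLLLHHLHLHCCHCCLLHHCCHCCLLHLLHHLHLHCCHCCLLHLLHHLHL

φ(HCCHCCLLHLLHHCCLLHHCC) expands symbol-by-symbol to LLH HL HL LLH HL HL HCC HCC LLH HCC HCC LLH LLH HL HL HCC HCC LLH LLH HL HL; joining the 21 pieces gives the next term.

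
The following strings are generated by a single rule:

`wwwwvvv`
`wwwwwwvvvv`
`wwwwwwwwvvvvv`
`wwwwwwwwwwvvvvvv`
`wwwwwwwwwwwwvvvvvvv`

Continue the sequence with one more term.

wwwwwwwwwwwwwwvvvvvvvv

Each string has the form w^{2n} v^{n+1}, where the shown terms are n = 2, 3, 4, 5, 6.
Setting n = 7 gives 14, 8 characters in each block.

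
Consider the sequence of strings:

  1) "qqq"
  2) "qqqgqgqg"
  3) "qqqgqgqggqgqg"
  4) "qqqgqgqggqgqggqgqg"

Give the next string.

qqqgqgqggqgqggqgqggqgqg

The strings grow by a fixed suffix gqgqg each time.
One more step from qqqgqgqggqgqggqgqg gives the answer.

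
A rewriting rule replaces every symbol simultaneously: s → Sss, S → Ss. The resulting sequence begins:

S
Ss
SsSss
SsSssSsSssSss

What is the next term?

SsSssSsSssSssSsSssSsSssSssSsSssSss

φ(SsSssSsSssSss) expands symbol-by-symbol to Ss Sss Ss Sss Sss Ss Sss Ss Sss Sss Ss Sss Sss; joining the 13 pieces gives the next term.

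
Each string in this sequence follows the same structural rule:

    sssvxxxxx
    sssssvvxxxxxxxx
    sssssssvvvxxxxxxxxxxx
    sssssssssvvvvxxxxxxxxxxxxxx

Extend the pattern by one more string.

sssssssssssvvvvvxxxxxxxxxxxxxxxxx

The n-th term is 2n-1 s's then n-1 v's then 3n-1 x's, where the shown terms are n = 2, 3, 4, 5.
At n = 6 the blocks have lengths 11, 5, 17.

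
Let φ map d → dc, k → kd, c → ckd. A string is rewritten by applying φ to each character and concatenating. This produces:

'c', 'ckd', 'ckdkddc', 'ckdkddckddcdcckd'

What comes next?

Rewriting the 16 symbols of ckdkddckddcdcckd one by one yields ckd kd dc kd dc dc ckd kd dc dc ckd dc ckd ckd kd dc; concatenated:

ckdkddckddcdcckdkddcdcckddcckdckdkddc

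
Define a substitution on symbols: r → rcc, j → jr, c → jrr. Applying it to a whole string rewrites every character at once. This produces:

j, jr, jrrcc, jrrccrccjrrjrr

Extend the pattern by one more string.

jrrccrccjrrjrrrccjrrjrrjrrccrccjrrccrcc

φ(jrrccrccjrrjrr) expands symbol-by-symbol to jr rcc rcc jrr jrr rcc jrr jrr jr rcc rcc jr rcc rcc; joining the 14 pieces gives the next term.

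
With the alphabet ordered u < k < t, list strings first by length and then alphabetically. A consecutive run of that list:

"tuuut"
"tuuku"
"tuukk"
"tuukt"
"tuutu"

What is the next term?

tuutk

Treat tuutu as a base-3 numeral over the given alphabet and add one, carrying through any trailing t's.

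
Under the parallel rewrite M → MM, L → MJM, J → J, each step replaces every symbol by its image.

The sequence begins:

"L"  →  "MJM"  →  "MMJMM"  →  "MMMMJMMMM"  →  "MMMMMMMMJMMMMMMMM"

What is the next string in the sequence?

Applying the rule to each of the 17 symbols of MMMMMMMMJMMMMMMMM gives the pieces MM MM MM MM MM MM MM MM J MM MM MM MM MM MM MM MM, which concatenate to the answer.

MMMMMMMMMMMMMMMMJMMMMMMMMMMMMMMMM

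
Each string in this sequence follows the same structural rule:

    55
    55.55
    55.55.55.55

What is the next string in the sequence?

55.55.55.55.55.55.55.55

Each string is two copies of the previous one joined by '.'.
One more doubling of 55.55.55.55 gives the answer.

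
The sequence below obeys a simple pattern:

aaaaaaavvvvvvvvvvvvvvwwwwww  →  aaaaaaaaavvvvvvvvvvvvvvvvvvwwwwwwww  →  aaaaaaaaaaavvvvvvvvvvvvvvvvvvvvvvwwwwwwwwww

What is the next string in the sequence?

Term n consists of 2n+1 a's, followed by 4n+2 v's, followed by 2n w's, where the shown terms are n = 3, 4, 5.
Setting n = 6 gives 13, 26, 12 characters in each block.

aaaaaaaaaaaaavvvvvvvvvvvvvvvvvvvvvvvvvvwwwwwwwwwwww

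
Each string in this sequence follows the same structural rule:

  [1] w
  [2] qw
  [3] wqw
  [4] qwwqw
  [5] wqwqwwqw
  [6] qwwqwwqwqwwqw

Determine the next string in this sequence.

From term 3 onward, concatenate the second-to-last term with the last: w·qw = wqw, qw·wqw = qwwqw, …
The next term joins wqwqwwqw and qwwqwwqwqwwqw.

wqwqwwqwqwwqwwqwqwwqw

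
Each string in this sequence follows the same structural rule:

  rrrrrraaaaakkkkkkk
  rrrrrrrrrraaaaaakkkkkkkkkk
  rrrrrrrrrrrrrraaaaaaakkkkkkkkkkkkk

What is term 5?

Each string has the form r^{4n-2} a^{n+3} k^{3n+1}, where the shown terms are n = 2, 3, 4.
For term 5, n = 6, so the run lengths are 22, 9, 19.

rrrrrrrrrrrrrrrrrrrrrraaaaaaaaakkkkkkkkkkkkkkkkkkk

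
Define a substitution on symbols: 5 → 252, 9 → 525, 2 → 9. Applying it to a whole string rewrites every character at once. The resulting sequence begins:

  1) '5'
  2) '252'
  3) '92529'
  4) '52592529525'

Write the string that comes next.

Rewriting each symbol of 52592529525: 5→252, 2→9, 5→252, 9→525, 2→9, 5→252, 2→9, 9→525, 5→252, 2→9, 5→252, which concatenates to 252 9 252 525 9 252 9 525 252 9 252.

2529252525925295252529252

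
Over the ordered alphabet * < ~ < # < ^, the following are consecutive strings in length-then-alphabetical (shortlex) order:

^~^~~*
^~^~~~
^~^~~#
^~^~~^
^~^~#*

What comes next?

Find the rightmost character of ^~^~#* below ^, bump it to the next letter, and reset everything to its right to *.

^~^~#~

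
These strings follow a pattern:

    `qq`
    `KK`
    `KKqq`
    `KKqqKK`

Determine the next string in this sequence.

This is a Fibonacci-style word recurrence s(k) = s(k−1)·s(k−2): e.g. KK·qq = KKqq.
So term 5 is KKqqKK·KKqq.

KKqqKKKKqq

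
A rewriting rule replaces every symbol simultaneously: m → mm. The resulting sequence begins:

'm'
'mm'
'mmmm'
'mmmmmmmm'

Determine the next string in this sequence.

Apply φ to mmmmmmmm symbol by symbol: m→mm, m→mm, m→mm, m→mm, m→mm, m→mm, m→mm, m→mm; joined: mm mm mm mm mm mm mm mm.

mmmmmmmmmmmmmmmm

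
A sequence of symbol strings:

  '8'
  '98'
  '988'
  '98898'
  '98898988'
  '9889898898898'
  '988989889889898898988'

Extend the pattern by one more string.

Each term (from the third on) is the previous term followed by the one before it: term 3 = 98·8 = 988.
Continuing: 988989889889898898988 · 9889898898898 gives term 8.

9889898898898988989889889898898898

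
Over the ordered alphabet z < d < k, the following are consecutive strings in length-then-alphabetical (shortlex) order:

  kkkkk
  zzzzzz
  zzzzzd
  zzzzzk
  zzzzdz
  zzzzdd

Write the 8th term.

zzzzkz

Stepping forward 2 times from zzzzdd: zzzzdd → zzzzdk, then the target.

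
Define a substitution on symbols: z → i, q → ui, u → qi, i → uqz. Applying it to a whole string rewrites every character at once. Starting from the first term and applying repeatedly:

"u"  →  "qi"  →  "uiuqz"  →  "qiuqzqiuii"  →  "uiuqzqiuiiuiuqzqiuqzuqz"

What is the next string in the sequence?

Replace each of the 23 characters of uiuqzqiuiiuiuqzqiuqzuqz in place — qi uqz qi ui i ui uqz qi uqz uqz qi uqz qi ui i ui uqz qi ui i qi ui i — and concatenate.

qiuqzqiuiiuiuqzqiuqzuqzqiuqzqiuiiuiuqzqiuiiqiuii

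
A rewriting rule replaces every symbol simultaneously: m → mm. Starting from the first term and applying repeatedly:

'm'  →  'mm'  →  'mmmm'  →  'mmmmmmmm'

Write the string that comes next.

mmmmmmmmmmmmmmmm

Apply φ to mmmmmmmm symbol by symbol: m→mm, m→mm, m→mm, m→mm, m→mm, m→mm, m→mm, m→mm; joined: mm mm mm mm mm mm mm mm.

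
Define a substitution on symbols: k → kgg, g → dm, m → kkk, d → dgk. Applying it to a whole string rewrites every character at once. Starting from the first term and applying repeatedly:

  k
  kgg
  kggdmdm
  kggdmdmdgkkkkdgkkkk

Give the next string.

Replace each of the 19 characters of kggdmdmdgkkkkdgkkkk in place — kgg dm dm dgk kkk dgk kkk dgk dm kgg kgg kgg kgg dgk dm kgg kgg kgg kgg — and concatenate.

kggdmdmdgkkkkdgkkkkdgkdmkggkggkggkggdgkdmkggkggkggkgg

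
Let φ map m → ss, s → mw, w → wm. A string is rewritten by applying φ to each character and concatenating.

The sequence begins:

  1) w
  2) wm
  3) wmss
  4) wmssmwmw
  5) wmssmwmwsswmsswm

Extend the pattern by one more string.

Rewriting the 16 symbols of wmssmwmwsswmsswm one by one yields wm ss mw mw ss wm ss wm mw mw wm ss mw mw wm ss; concatenated:

wmssmwmwsswmsswmmwmwwmssmwmwwmss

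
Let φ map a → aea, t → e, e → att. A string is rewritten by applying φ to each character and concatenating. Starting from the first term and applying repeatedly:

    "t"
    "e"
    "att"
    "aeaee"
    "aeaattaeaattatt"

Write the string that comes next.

Rewriting the 15 symbols of aeaattaeaattatt one by one yields aea att aea aea e e aea att aea aea e e aea e e; concatenated:

aeaattaeaaeaeeaeaattaeaaeaeeaeaee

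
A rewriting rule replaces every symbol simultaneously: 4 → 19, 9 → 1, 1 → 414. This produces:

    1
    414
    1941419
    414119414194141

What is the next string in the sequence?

Replace each of the 15 characters of 414119414194141 in place — 19 414 19 414 414 1 19 414 19 414 1 19 414 19 414 — and concatenate.

19414194144141194141941411941419414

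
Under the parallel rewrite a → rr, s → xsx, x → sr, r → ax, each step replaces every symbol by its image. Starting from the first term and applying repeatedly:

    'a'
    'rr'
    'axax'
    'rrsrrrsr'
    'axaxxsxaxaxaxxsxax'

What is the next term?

rrsrrrsrsrxsxsrrrsrrrsrrrsrsrxsxsrrrsr

Replace each of the 18 characters of axaxxsxaxaxaxxsxax in place — rr sr rr sr sr xsx sr rr sr rr sr rr sr sr xsx sr rr sr — and concatenate.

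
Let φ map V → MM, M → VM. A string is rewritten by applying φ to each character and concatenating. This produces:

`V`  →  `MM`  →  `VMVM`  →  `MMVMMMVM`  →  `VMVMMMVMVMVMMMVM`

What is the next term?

Rewriting the 16 symbols of VMVMMMVMVMVMMMVM one by one yields MM VM MM VM VM VM MM VM MM VM MM VM VM VM MM VM; concatenated:

MMVMMMVMVMVMMMVMMMVMMMVMVMVMMMVM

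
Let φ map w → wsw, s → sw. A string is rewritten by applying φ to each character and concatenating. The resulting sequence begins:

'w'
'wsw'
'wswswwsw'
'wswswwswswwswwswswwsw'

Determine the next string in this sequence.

Applying the rule to each of the 21 symbols of wswswwswswwswwswswwsw gives the pieces wsw sw wsw sw wsw wsw sw wsw sw wsw wsw sw wsw wsw sw wsw sw wsw wsw sw wsw, which concatenate to the answer.

wswswwswswwswwswswwswswwswwswswwswwswswwswswwswwswswwsw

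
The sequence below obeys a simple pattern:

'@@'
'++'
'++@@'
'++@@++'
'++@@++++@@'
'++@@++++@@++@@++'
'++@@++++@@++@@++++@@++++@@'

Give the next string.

++@@++++@@++@@++++@@++++@@++@@++++@@++@@++

This is a Fibonacci-style word recurrence s(k) = s(k−1)·s(k−2): e.g. ++·@@ = ++@@.
Continuing: ++@@++++@@++@@++++@@++++@@ · ++@@++++@@++@@++ gives term 8.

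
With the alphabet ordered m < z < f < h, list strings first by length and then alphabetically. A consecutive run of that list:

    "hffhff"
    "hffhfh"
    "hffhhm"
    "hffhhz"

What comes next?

The successor of hffhhz increments the rightmost position that isn't already h and resets every position after it to m.

hffhhf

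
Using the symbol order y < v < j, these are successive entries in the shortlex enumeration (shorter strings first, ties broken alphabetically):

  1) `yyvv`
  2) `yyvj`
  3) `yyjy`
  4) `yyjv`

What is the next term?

yyjj

Find the rightmost character of yyjv below j, bump it to the next letter, and reset everything to its right to y.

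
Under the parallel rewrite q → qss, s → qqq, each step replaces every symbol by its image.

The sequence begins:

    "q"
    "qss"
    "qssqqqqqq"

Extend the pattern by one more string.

Apply φ to qssqqqqqq symbol by symbol: q→qss, s→qqq, s→qqq, q→qss, q→qss, q→qss, q→qss, q→qss, q→qss; joined: qss qqq qqq qss qss qss qss qss qss.

qssqqqqqqqssqssqssqssqssqss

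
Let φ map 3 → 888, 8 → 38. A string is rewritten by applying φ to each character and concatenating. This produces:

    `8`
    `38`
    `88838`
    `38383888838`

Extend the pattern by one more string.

88838888388883838383888838

Rewriting each symbol of 38383888838: 3→888, 8→38, 3→888, 8→38, 3→888, 8→38, 8→38, 8→38, 8→38, 3→888, 8→38, which concatenates to 888 38 888 38 888 38 38 38 38 888 38.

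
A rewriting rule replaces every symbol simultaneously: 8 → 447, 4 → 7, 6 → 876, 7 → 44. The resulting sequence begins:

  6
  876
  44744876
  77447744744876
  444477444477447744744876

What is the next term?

Replace each of the 24 characters of 444477444477447744744876 in place — 7 7 7 7 44 44 7 7 7 7 44 44 7 7 44 44 7 7 44 7 7 447 44 876 — and concatenate.

777744447777444477444477447744744876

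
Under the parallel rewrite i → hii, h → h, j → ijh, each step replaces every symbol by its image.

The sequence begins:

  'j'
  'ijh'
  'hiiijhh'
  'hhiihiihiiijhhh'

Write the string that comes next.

Rewriting the 15 symbols of hhiihiihiiijhhh one by one yields h h hii hii h hii hii h hii hii hii ijh h h h; concatenated:

hhhiihiihhiihiihhiihiihiiijhhhh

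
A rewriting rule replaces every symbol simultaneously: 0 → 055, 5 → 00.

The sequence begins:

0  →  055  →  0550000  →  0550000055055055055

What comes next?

Applying the rule to each of the 19 symbols of 0550000055055055055 gives the pieces 055 00 00 055 055 055 055 055 00 00 055 00 00 055 00 00 055 00 00, which concatenate to the answer.

05500000550550550550550000055000005500000550000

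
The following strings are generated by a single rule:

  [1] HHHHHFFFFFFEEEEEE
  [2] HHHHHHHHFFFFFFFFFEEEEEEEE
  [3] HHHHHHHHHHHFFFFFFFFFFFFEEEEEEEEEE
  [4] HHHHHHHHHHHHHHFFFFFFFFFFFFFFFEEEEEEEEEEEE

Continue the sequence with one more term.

The n-th term is 3n-1 H's then 3n F's then 2n+2 E's, where the shown terms are n = 2, 3, 4, 5.
For the next term, n = 6, so the run lengths are 17, 18, 14.

HHHHHHHHHHHHHHHHHFFFFFFFFFFFFFFFFFFEEEEEEEEEEEEEE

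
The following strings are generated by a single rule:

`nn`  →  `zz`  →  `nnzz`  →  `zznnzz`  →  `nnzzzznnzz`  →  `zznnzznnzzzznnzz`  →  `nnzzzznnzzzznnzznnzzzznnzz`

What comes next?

zznnzznnzzzznnzznnzzzznnzzzznnzznnzzzznnzz

This is a Fibonacci-style word recurrence s(k) = s(k−2)·s(k−1): e.g. nn·zz = nnzz.
So term 8 is zznnzznnzzzznnzz·nnzzzznnzzzznnzznnzzzznnzz.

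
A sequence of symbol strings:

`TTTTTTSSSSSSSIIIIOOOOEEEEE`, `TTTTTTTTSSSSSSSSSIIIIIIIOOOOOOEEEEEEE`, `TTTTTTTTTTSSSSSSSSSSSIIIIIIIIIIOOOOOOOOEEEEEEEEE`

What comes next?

Term n consists of 2n+2 T's, followed by 2n+3 S's, followed by 3n-2 I's, followed by 2n O's, followed by 2n+1 E's, where the shown terms are n = 2, 3, 4.
For the next term, n = 5, so the run lengths are 12, 13, 13, 10, 11.

TTTTTTTTTTTTSSSSSSSSSSSSSIIIIIIIIIIIIIOOOOOOOOOOEEEEEEEEEEE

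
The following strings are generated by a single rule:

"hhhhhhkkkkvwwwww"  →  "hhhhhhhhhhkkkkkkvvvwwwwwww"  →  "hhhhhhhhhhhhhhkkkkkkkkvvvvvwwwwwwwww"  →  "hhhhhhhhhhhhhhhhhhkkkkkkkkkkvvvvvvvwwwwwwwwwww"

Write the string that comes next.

Term n consists of 4n+2 h's, followed by 2n+2 k's, followed by 2n-1 v's, followed by 2n+3 w's (n = 1, 2, …).
At n = 5 the blocks have lengths 22, 12, 9, 13.

hhhhhhhhhhhhhhhhhhhhhhkkkkkkkkkkkkvvvvvvvvvwwwwwwwwwwwww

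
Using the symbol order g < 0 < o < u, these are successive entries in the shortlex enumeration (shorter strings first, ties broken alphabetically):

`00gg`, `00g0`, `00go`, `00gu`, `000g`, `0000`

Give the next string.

000o

Find the rightmost character of 0000 below u, bump it to the next letter, and reset everything to its right to g.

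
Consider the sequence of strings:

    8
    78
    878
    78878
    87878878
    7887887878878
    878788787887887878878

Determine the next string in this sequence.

Each term (from the third on) is the two preceding terms concatenated in order: term 3 = 8·78 = 878.
The next term joins 7887887878878 and 878788787887887878878.

7887887878878878788787887887878878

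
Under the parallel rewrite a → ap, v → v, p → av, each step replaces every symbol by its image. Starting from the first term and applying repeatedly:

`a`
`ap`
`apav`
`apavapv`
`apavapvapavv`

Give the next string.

apavapvapavvapavapvv

Expanding apavapvapavv: a→ap, p→av, a→ap, v→v, a→ap, p→av, v→v, a→ap, p→av, a→ap, v→v, v→v. Concatenated: ap av ap v ap av v ap av ap v v.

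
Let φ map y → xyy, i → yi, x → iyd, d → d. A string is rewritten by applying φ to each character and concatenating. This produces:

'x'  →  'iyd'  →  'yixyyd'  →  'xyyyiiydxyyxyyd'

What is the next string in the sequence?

iydxyyxyyxyyyiyixyydiydxyyxyyiydxyyxyyd

φ(xyyyiiydxyyxyyd) expands symbol-by-symbol to iyd xyy xyy xyy yi yi xyy d iyd xyy xyy iyd xyy xyy d; joining the 15 pieces gives the next term.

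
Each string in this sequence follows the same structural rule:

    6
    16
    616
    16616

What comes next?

61616616

This is a Fibonacci-style word recurrence s(k) = s(k−2)·s(k−1): e.g. 6·16 = 616.
So term 5 is 616·16616.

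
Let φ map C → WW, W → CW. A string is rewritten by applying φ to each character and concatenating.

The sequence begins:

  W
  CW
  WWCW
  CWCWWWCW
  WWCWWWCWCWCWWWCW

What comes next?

Replace each of the 16 characters of WWCWWWCWCWCWWWCW in place — CW CW WW CW CW CW WW CW WW CW WW CW CW CW WW CW — and concatenate.

CWCWWWCWCWCWWWCWWWCWWWCWCWCWWWCW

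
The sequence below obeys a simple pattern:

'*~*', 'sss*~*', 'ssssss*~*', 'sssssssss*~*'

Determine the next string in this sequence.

Every step adds sss at the front: s(k+1) = sss·s(k).
So the next term is sss·sssssssss*~*.

ssssssssssss*~*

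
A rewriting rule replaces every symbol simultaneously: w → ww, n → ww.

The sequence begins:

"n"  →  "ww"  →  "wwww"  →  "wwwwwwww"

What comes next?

Expanding wwwwwwww: w→ww, w→ww, w→ww, w→ww, w→ww, w→ww, w→ww, w→ww. Concatenated: ww ww ww ww ww ww ww ww.

wwwwwwwwwwwwwwww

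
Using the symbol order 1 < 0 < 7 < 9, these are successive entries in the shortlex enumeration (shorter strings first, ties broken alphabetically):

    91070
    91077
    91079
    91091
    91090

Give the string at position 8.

Advancing 3 positions from 91090 through 91090 → 91097 → 91099 reaches term 8.

91711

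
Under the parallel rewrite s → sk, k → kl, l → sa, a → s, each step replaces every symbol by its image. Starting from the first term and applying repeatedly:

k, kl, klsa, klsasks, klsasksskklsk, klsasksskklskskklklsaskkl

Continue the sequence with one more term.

klsasksskklskskklklsaskklskklklsaklsasksskklklsa

φ(klsasksskklskskklklsaskkl) expands symbol-by-symbol to kl sa sk s sk kl sk sk kl kl sa sk kl sk kl kl sa kl sa sk s sk kl kl sa; joining the 25 pieces gives the next term.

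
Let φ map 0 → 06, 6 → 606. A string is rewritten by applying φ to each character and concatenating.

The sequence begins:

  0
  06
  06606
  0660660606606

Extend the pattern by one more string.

Rewriting the 13 symbols of 0660660606606 one by one yields 06 606 606 06 606 606 06 606 06 606 606 06 606; concatenated:

0660660606606606066060660660606606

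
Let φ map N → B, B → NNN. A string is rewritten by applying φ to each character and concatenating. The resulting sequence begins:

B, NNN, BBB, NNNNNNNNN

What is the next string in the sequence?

BBBBBBBBB

Rewriting each symbol of NNNNNNNNN: N→B, N→B, N→B, N→B, N→B, N→B, N→B, N→B, N→B, which concatenates to B B B B B B B B B.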